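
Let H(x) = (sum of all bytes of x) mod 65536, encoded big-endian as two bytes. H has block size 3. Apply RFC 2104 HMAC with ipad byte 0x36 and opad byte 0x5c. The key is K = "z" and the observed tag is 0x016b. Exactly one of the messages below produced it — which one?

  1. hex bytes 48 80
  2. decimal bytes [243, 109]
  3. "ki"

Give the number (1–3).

3

Key "z" = 7a is 1 byte ≤ B = 3; zero-pad to 3 bytes: K' = 7a 00 00.
K' ⊕ ipad = 4c 36 36; K' ⊕ opad = 26 5c 5c.
m1: inner = H(4c 36 36 48 80) = 01 80; tag = H(26 5c 5c 01 80) = 015f
m2: inner = H(4c 36 36 f3 6d) = 02 18; tag = H(26 5c 5c 02 18) = 00f8
m3: inner = H(4c 36 36 6b 69) = 01 8c; tag = H(26 5c 5c 01 8c) = 016b ← matches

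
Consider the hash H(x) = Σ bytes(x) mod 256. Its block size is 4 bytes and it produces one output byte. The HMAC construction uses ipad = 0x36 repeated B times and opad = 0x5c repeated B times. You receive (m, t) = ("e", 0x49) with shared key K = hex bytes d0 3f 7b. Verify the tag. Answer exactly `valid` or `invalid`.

Key hex bytes d0 3f 7b is 3 bytes ≤ B = 4; zero-pad to 4 bytes: K' = d0 3f 7b 00.
K' ⊕ ipad = e6 09 4d 36; K' ⊕ opad = 8c 63 27 5c.
Inner hash: sum = 230+9+77+54+101 = 471; mod 256 = 215 → d7.
Outer hash (recomputed tag): sum = 140+99+39+92+215 = 585; mod 256 = 73 → 49.
Recomputed tag = 49; claimed = 49 → match.

valid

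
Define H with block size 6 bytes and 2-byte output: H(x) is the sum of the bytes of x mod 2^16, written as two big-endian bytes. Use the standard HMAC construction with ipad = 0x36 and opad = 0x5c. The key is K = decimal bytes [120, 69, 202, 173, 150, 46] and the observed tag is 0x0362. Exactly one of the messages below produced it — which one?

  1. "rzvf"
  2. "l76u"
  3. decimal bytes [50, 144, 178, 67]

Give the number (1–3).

2

Key decimal bytes [120, 69, 202, 173, 150, 46] = 78 45 ca ad 96 2e is exactly B = 6 bytes: K' = 78 45 ca ad 96 2e.
K' ⊕ ipad = 4e 73 fc 9b a0 18; K' ⊕ opad = 24 19 96 f1 ca 72.
m1: inner = H(4e 73 fc 9b a0 18 72 7a 76 66) = 04 d8; tag = H(24 19 96 f1 ca 72 04 d8) = 03dc
m2: inner = H(4e 73 fc 9b a0 18 6c 37 36 75) = 04 5e; tag = H(24 19 96 f1 ca 72 04 5e) = 0362 ← matches
m3: inner = H(4e 73 fc 9b a0 18 32 90 b2 43) = 04 c7; tag = H(24 19 96 f1 ca 72 04 c7) = 03cb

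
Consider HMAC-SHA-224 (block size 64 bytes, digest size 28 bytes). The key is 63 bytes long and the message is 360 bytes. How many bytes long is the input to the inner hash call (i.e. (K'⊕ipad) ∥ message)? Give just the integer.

Key is 63 ≤ 64 bytes, zero-padded: |K'| = 64.
Inner input = (K'⊕ipad) ∥ m → 64 + 360 = 424 bytes.

424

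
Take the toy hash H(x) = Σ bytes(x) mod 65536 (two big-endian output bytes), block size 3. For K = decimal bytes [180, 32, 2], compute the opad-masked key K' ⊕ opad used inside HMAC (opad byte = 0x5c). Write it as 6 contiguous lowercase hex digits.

Key decimal bytes [180, 32, 2] = b4 20 02 is exactly B = 3 bytes: K' = b4 20 02.
XOR each byte with 0x5c: b4⊕5c=e8, 20⊕5c=7c, 02⊕5c=5e.

e87c5e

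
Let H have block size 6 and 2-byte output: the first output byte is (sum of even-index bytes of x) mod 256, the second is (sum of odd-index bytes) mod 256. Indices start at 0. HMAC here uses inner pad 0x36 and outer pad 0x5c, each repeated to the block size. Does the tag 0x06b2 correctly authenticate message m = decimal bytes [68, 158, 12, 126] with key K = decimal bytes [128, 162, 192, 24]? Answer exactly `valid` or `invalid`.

valid

Key decimal bytes [128, 162, 192, 24] = 80 a2 c0 18 is 4 bytes ≤ B = 6; zero-pad to 6 bytes: K' = 80 a2 c0 18 00 00.
K' ⊕ ipad = b6 94 f6 2e 36 36; K' ⊕ opad = dc fe 9c 44 5c 5c.
Inner hash: even-index sum = 562 mod 256 = 50; odd-index sum = 532 mod 256 = 20 → 32 14.
Outer hash (recomputed tag): even-index sum = 518 mod 256 = 6; odd-index sum = 434 mod 256 = 178 → 06 b2.
Recomputed tag = 06b2; claimed = 06b2 → match.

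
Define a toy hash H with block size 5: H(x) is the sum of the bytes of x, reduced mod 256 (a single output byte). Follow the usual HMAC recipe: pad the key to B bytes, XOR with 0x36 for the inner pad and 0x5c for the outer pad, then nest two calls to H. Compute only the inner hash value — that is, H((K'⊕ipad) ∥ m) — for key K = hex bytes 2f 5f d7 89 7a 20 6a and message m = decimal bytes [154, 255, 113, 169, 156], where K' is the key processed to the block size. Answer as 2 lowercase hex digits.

Key hex bytes 2f 5f d7 89 7a 20 6a is 7 bytes > B = 5, so hash it first: H(key) = f2, then zero-pad to 5 bytes: K' = f2 00 00 00 00.
K' ⊕ ipad = c4 36 36 36 36.
Inner input = c4 36 36 36 36 ∥ 9a ff 71 a9 9c.
Inner hash: sum = 196+54+54+54+54+154+255+113+169+156 = 1259; mod 256 = 235 → eb.

eb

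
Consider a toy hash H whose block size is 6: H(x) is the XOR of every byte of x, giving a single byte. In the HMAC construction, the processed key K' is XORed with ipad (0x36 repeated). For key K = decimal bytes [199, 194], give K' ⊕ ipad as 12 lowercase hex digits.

Key decimal bytes [199, 194] = c7 c2 is 2 bytes ≤ B = 6; zero-pad to 6 bytes: K' = c7 c2 00 00 00 00.
XOR each byte with 0x36: c7⊕36=f1, c2⊕36=f4, 00⊕36=36, 00⊕36=36, 00⊕36=36, 00⊕36=36.

f1f436363636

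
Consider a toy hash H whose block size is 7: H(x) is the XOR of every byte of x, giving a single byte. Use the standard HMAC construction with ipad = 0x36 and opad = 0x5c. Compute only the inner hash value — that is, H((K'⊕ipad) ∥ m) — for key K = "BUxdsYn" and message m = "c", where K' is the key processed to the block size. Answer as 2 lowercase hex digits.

Key "BUxdsYn" = 42 55 78 64 73 59 6e is exactly B = 7 bytes: K' = 42 55 78 64 73 59 6e.
K' ⊕ ipad = 74 63 4e 52 45 6f 58.
Inner input = 74 63 4e 52 45 6f 58 ∥ 63.
Inner hash: XOR 74⊕63⊕4e⊕52⊕45⊕6f⊕58⊕63 = 1a.

1a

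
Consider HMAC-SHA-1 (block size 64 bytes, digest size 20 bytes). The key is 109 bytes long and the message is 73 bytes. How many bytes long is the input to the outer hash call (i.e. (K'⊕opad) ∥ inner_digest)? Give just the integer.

Key is 109 > 64 bytes, so it is hashed to 20 bytes then zero-padded to 64: |K'| = 64.
Outer input = (K'⊕opad) ∥ H(inner) → 64 + 20 = 84 bytes.

84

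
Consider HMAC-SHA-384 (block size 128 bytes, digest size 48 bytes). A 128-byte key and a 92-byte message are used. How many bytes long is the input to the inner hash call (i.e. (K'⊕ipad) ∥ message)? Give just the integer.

220

Key is 128 ≤ 128 bytes, zero-padded: |K'| = 128.
Inner input = (K'⊕ipad) ∥ m → 128 + 92 = 220 bytes.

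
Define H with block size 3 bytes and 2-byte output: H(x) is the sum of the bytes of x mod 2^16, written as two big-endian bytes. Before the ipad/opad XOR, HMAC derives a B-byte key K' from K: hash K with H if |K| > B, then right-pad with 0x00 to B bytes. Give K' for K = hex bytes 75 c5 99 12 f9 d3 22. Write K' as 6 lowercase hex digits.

|K| = 7 > B = 3, so first hash the key.
H(K): sum = 117+197+153+18+249+211+34 = 979 → 03 d3.
Zero-pad H(K) = 03 d3 to 3 bytes: K' = 03 d3 00.

03d300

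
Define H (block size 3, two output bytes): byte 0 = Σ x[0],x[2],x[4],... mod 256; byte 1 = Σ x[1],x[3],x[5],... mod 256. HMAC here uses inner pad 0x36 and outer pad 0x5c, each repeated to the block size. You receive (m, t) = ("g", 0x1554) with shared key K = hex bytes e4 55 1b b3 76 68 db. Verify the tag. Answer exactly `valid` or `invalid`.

Key hex bytes e4 55 1b b3 76 68 db is 7 bytes > B = 3, so hash it first: H(key) = 50 70, then zero-pad to 3 bytes: K' = 50 70 00.
K' ⊕ ipad = 66 46 36; K' ⊕ opad = 0c 2c 5c.
Inner hash: even-index sum = 156 mod 256 = 156; odd-index sum = 173 mod 256 = 173 → 9c ad.
Outer hash (recomputed tag): even-index sum = 277 mod 256 = 21; odd-index sum = 200 mod 256 = 200 → 15 c8.
Recomputed tag = 15c8; claimed = 1554 → mismatch.

invalid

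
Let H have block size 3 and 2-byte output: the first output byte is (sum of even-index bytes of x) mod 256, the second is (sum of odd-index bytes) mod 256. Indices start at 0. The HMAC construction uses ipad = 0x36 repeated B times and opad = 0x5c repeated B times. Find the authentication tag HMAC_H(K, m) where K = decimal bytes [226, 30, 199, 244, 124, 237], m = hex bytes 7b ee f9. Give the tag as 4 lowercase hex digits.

12da

Key decimal bytes [226, 30, 199, 244, 124, 237] = e2 1e c7 f4 7c ed is 6 bytes > B = 3, so hash it first: H(key) = 25 ff, then zero-pad to 3 bytes: K' = 25 ff 00.
K' ⊕ ipad = 13 c9 36.  K' ⊕ opad = 79 a3 5c.
Inner input = (K'⊕ipad) ∥ m = 13 c9 36 ∥ 7b ee f9.
Inner hash: even-index sum = 311 mod 256 = 55; odd-index sum = 573 mod 256 = 61 → 37 3d.
Outer input = (K'⊕opad) ∥ inner = 79 a3 5c ∥ 37 3d.
Outer hash (tag): even-index sum = 274 mod 256 = 18; odd-index sum = 218 mod 256 = 218 → 12 da.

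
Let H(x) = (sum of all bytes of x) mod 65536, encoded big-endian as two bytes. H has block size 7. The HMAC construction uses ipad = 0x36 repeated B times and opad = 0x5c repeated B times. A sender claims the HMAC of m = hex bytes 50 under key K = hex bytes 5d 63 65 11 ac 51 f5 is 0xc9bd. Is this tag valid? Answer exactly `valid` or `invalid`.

invalid

Key hex bytes 5d 63 65 11 ac 51 f5 is exactly B = 7 bytes: K' = 5d 63 65 11 ac 51 f5.
K' ⊕ ipad = 6b 55 53 27 9a 67 c3; K' ⊕ opad = 01 3f 39 4d f0 0d a9.
Inner hash: sum = 107+85+83+39+154+103+195+80 = 846 → 03 4e.
Outer hash (recomputed tag): sum = 1+63+57+77+240+13+169+3+78 = 701 → 02 bd.
Recomputed tag = 02bd; claimed = c9bd → mismatch.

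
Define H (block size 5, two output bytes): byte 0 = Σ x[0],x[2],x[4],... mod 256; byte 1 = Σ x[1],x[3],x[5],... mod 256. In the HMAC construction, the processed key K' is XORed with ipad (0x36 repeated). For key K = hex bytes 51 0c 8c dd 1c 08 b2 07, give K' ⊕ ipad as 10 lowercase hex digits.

9dce363636

Key hex bytes 51 0c 8c dd 1c 08 b2 07 is 8 bytes > B = 5, so hash it first: H(key) = ab f8, then zero-pad to 5 bytes: K' = ab f8 00 00 00.
XOR each byte with 0x36: ab⊕36=9d, f8⊕36=ce, 00⊕36=36, 00⊕36=36, 00⊕36=36.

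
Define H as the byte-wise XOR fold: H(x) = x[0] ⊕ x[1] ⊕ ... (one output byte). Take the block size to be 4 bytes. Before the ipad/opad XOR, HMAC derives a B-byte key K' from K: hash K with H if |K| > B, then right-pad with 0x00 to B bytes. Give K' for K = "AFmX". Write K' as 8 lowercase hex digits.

Key "AFmX" = 41 46 6d 58 is exactly B = 4 bytes: K' = 41 46 6d 58.

41466d58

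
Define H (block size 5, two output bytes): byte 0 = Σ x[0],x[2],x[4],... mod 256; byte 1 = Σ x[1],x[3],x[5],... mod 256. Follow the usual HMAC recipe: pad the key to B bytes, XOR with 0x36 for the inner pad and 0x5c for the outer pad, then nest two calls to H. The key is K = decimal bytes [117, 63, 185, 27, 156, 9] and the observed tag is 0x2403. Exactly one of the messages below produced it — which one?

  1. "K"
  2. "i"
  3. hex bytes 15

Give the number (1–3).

1

Key decimal bytes [117, 63, 185, 27, 156, 9] = 75 3f b9 1b 9c 09 is 6 bytes > B = 5, so hash it first: H(key) = ca 63, then zero-pad to 5 bytes: K' = ca 63 00 00 00.
K' ⊕ ipad = fc 55 36 36 36; K' ⊕ opad = 96 3f 5c 5c 5c.
m1: inner = H(fc 55 36 36 36 4b) = 68 d6; tag = H(96 3f 5c 5c 5c 68 d6) = 2403 ← matches
m2: inner = H(fc 55 36 36 36 69) = 68 f4; tag = H(96 3f 5c 5c 5c 68 f4) = 4203
m3: inner = H(fc 55 36 36 36 15) = 68 a0; tag = H(96 3f 5c 5c 5c 68 a0) = ee03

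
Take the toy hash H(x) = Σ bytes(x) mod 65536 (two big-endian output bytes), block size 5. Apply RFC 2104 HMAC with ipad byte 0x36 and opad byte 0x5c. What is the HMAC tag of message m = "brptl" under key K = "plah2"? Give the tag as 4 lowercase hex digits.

01bb

Key "plah2" = 70 6c 61 68 32 is exactly B = 5 bytes: K' = 70 6c 61 68 32.
K' ⊕ ipad = 46 5a 57 5e 04.  K' ⊕ opad = 2c 30 3d 34 6e.
Inner input = (K'⊕ipad) ∥ m = 46 5a 57 5e 04 ∥ 62 72 70 74 6c.
Inner hash: sum = 70+90+87+94+4+98+114+112+116+108 = 893 → 03 7d.
Outer input = (K'⊕opad) ∥ inner = 2c 30 3d 34 6e ∥ 03 7d.
Outer hash (tag): sum = 44+48+61+52+110+3+125 = 443 → 01 bb.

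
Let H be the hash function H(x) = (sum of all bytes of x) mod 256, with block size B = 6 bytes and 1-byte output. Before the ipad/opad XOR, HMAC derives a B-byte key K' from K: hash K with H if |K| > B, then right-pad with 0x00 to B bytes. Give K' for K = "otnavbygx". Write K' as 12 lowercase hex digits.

|K| = 9 > B = 6, so first hash the key.
H(K): sum = 111+116+110+97+118+98+121+103+120 = 994; mod 256 = 226 → e2.
Zero-pad H(K) = e2 to 6 bytes: K' = e2 00 00 00 00 00.

e20000000000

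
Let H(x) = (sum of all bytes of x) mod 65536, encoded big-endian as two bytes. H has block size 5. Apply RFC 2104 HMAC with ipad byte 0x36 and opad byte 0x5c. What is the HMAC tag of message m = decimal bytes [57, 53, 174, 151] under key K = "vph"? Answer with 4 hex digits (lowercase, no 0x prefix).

0148

Key "vph" = 76 70 68 is 3 bytes ≤ B = 5; zero-pad to 5 bytes: K' = 76 70 68 00 00.
K' ⊕ ipad = 40 46 5e 36 36.  K' ⊕ opad = 2a 2c 34 5c 5c.
Inner input = (K'⊕ipad) ∥ m = 40 46 5e 36 36 ∥ 39 35 ae 97.
Inner hash: sum = 64+70+94+54+54+57+53+174+151 = 771 → 03 03.
Outer input = (K'⊕opad) ∥ inner = 2a 2c 34 5c 5c ∥ 03 03.
Outer hash (tag): sum = 42+44+52+92+92+3+3 = 328 → 01 48.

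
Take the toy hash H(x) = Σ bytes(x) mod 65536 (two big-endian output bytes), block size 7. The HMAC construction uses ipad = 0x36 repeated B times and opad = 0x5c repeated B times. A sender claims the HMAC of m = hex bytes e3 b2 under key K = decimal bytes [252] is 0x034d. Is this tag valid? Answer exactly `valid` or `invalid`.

Key decimal bytes [252] = fc is 1 byte ≤ B = 7; zero-pad to 7 bytes: K' = fc 00 00 00 00 00 00.
K' ⊕ ipad = ca 36 36 36 36 36 36; K' ⊕ opad = a0 5c 5c 5c 5c 5c 5c.
Inner hash: sum = 202+54+54+54+54+54+54+227+178 = 931 → 03 a3.
Outer hash (recomputed tag): sum = 160+92+92+92+92+92+92+3+163 = 878 → 03 6e.
Recomputed tag = 036e; claimed = 034d → mismatch.

invalid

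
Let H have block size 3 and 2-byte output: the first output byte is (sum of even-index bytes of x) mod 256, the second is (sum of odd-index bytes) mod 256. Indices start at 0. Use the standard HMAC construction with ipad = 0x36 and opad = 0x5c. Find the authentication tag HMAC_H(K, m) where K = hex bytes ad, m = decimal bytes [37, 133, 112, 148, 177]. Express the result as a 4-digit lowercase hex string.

c946

Key hex bytes ad is 1 byte ≤ B = 3; zero-pad to 3 bytes: K' = ad 00 00.
K' ⊕ ipad = 9b 36 36.  K' ⊕ opad = f1 5c 5c.
Inner input = (K'⊕ipad) ∥ m = 9b 36 36 ∥ 25 85 70 94 b1.
Inner hash: even-index sum = 490 mod 256 = 234; odd-index sum = 380 mod 256 = 124 → ea 7c.
Outer input = (K'⊕opad) ∥ inner = f1 5c 5c ∥ ea 7c.
Outer hash (tag): even-index sum = 457 mod 256 = 201; odd-index sum = 326 mod 256 = 70 → c9 46.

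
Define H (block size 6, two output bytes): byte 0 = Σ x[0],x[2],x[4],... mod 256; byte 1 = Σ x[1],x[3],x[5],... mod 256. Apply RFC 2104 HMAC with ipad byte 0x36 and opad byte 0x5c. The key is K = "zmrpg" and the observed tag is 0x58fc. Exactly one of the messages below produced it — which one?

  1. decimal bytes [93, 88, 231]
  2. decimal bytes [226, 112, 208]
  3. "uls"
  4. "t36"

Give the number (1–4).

3

Key "zmrpg" = 7a 6d 72 70 67 is 5 bytes ≤ B = 6; zero-pad to 6 bytes: K' = 7a 6d 72 70 67 00.
K' ⊕ ipad = 4c 5b 44 46 51 36; K' ⊕ opad = 26 31 2e 2c 3b 5c.
m1: inner = H(4c 5b 44 46 51 36 5d 58 e7) = 25 2f; tag = H(26 31 2e 2c 3b 5c 25 2f) = b4e8
m2: inner = H(4c 5b 44 46 51 36 e2 70 d0) = 93 47; tag = H(26 31 2e 2c 3b 5c 93 47) = 2200
m3: inner = H(4c 5b 44 46 51 36 75 6c 73) = c9 43; tag = H(26 31 2e 2c 3b 5c c9 43) = 58fc ← matches
m4: inner = H(4c 5b 44 46 51 36 74 33 36) = 8b 0a; tag = H(26 31 2e 2c 3b 5c 8b 0a) = 1ac3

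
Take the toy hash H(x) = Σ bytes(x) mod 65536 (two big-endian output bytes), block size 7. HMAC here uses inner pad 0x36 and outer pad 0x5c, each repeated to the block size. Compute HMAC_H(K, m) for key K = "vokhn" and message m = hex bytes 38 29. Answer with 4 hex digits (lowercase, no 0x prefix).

022d

Key "vokhn" = 76 6f 6b 68 6e is 5 bytes ≤ B = 7; zero-pad to 7 bytes: K' = 76 6f 6b 68 6e 00 00.
K' ⊕ ipad = 40 59 5d 5e 58 36 36.  K' ⊕ opad = 2a 33 37 34 32 5c 5c.
Inner input = (K'⊕ipad) ∥ m = 40 59 5d 5e 58 36 36 ∥ 38 29.
Inner hash: sum = 64+89+93+94+88+54+54+56+41 = 633 → 02 79.
Outer input = (K'⊕opad) ∥ inner = 2a 33 37 34 32 5c 5c ∥ 02 79.
Outer hash (tag): sum = 42+51+55+52+50+92+92+2+121 = 557 → 02 2d.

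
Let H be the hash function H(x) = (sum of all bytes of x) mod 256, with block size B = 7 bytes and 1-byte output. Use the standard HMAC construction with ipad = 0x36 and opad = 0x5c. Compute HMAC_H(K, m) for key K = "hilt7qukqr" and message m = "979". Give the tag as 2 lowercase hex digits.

Key "hilt7qukqr" = 68 69 6c 74 37 71 75 6b 71 72 is 10 bytes > B = 7, so hash it first: H(key) = 1c, then zero-pad to 7 bytes: K' = 1c 00 00 00 00 00 00.
K' ⊕ ipad = 2a 36 36 36 36 36 36.  K' ⊕ opad = 40 5c 5c 5c 5c 5c 5c.
Inner input = (K'⊕ipad) ∥ m = 2a 36 36 36 36 36 36 ∥ 39 37 39.
Inner hash: sum = 42+54+54+54+54+54+54+57+55+57 = 535; mod 256 = 23 → 17.
Outer input = (K'⊕opad) ∥ inner = 40 5c 5c 5c 5c 5c 5c ∥ 17.
Outer hash (tag): sum = 64+92+92+92+92+92+92+23 = 639; mod 256 = 127 → 7f.

7f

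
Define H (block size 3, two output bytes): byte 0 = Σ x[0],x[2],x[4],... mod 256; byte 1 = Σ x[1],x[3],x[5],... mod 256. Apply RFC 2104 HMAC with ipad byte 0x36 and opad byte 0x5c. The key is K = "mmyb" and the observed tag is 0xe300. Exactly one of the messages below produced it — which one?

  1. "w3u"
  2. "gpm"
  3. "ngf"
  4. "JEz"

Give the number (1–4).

Key "mmyb" = 6d 6d 79 62 is 4 bytes > B = 3, so hash it first: H(key) = e6 cf, then zero-pad to 3 bytes: K' = e6 cf 00.
K' ⊕ ipad = d0 f9 36; K' ⊕ opad = ba 93 5c.
m1: inner = H(d0 f9 36 77 33 75) = 39 e5; tag = H(ba 93 5c 39 e5) = fbcc
m2: inner = H(d0 f9 36 67 70 6d) = 76 cd; tag = H(ba 93 5c 76 cd) = e309
m3: inner = H(d0 f9 36 6e 67 66) = 6d cd; tag = H(ba 93 5c 6d cd) = e300 ← matches
m4: inner = H(d0 f9 36 4a 45 7a) = 4b bd; tag = H(ba 93 5c 4b bd) = d3de

3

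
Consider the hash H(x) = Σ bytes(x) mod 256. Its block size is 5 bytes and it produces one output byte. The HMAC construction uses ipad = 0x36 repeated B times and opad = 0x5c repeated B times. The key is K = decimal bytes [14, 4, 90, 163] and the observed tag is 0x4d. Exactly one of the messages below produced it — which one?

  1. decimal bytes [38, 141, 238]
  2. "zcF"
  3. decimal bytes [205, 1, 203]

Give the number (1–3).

Key decimal bytes [14, 4, 90, 163] = 0e 04 5a a3 is 4 bytes ≤ B = 5; zero-pad to 5 bytes: K' = 0e 04 5a a3 00.
K' ⊕ ipad = 38 32 6c 95 36; K' ⊕ opad = 52 58 06 ff 5c.
m1: inner = H(38 32 6c 95 36 26 8d ee) = 42; tag = H(52 58 06 ff 5c 42) = 4d ← matches
m2: inner = H(38 32 6c 95 36 7a 63 46) = c4; tag = H(52 58 06 ff 5c c4) = cf
m3: inner = H(38 32 6c 95 36 cd 01 cb) = 3a; tag = H(52 58 06 ff 5c 3a) = 45

1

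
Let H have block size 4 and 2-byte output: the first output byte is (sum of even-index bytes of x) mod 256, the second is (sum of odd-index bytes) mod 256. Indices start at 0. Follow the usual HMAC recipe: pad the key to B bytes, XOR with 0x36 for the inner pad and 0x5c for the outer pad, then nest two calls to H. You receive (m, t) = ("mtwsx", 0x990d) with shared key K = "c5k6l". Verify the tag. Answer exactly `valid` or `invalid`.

invalid

Key "c5k6l" = 63 35 6b 36 6c is 5 bytes > B = 4, so hash it first: H(key) = 3a 6b, then zero-pad to 4 bytes: K' = 3a 6b 00 00.
K' ⊕ ipad = 0c 5d 36 36; K' ⊕ opad = 66 37 5c 5c.
Inner hash: even-index sum = 414 mod 256 = 158; odd-index sum = 378 mod 256 = 122 → 9e 7a.
Outer hash (recomputed tag): even-index sum = 352 mod 256 = 96; odd-index sum = 269 mod 256 = 13 → 60 0d.
Recomputed tag = 600d; claimed = 990d → mismatch.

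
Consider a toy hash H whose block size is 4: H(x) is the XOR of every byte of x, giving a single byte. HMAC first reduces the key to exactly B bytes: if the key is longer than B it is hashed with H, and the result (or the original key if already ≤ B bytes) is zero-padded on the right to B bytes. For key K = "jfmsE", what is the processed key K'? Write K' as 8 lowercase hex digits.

57000000

|K| = 5 > B = 4, so first hash the key.
H(K): XOR 6a⊕66⊕6d⊕73⊕45 = 57.
Zero-pad H(K) = 57 to 4 bytes: K' = 57 00 00 00.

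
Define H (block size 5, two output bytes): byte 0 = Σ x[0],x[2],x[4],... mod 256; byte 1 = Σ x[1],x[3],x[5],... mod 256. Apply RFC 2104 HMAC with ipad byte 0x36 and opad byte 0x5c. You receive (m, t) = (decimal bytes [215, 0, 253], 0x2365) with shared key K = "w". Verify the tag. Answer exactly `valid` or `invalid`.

valid

Key "w" = 77 is 1 byte ≤ B = 5; zero-pad to 5 bytes: K' = 77 00 00 00 00.
K' ⊕ ipad = 41 36 36 36 36; K' ⊕ opad = 2b 5c 5c 5c 5c.
Inner hash: even-index sum = 173 mod 256 = 173; odd-index sum = 576 mod 256 = 64 → ad 40.
Outer hash (recomputed tag): even-index sum = 291 mod 256 = 35; odd-index sum = 357 mod 256 = 101 → 23 65.
Recomputed tag = 2365; claimed = 2365 → match.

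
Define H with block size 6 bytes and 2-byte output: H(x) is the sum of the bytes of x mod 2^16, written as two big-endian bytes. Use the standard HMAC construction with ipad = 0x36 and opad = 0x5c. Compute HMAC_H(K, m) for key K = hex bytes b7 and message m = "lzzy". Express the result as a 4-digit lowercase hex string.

0322

Key hex bytes b7 is 1 byte ≤ B = 6; zero-pad to 6 bytes: K' = b7 00 00 00 00 00.
K' ⊕ ipad = 81 36 36 36 36 36.  K' ⊕ opad = eb 5c 5c 5c 5c 5c.
Inner input = (K'⊕ipad) ∥ m = 81 36 36 36 36 36 ∥ 6c 7a 7a 79.
Inner hash: sum = 129+54+54+54+54+54+108+122+122+121 = 872 → 03 68.
Outer input = (K'⊕opad) ∥ inner = eb 5c 5c 5c 5c 5c ∥ 03 68.
Outer hash (tag): sum = 235+92+92+92+92+92+3+104 = 802 → 03 22.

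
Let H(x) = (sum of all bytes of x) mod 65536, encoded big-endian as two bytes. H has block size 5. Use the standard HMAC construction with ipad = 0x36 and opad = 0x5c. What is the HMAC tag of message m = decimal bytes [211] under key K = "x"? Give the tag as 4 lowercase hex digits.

Key "x" = 78 is 1 byte ≤ B = 5; zero-pad to 5 bytes: K' = 78 00 00 00 00.
K' ⊕ ipad = 4e 36 36 36 36.  K' ⊕ opad = 24 5c 5c 5c 5c.
Inner input = (K'⊕ipad) ∥ m = 4e 36 36 36 36 ∥ d3.
Inner hash: sum = 78+54+54+54+54+211 = 505 → 01 f9.
Outer input = (K'⊕opad) ∥ inner = 24 5c 5c 5c 5c ∥ 01 f9.
Outer hash (tag): sum = 36+92+92+92+92+1+249 = 654 → 02 8e.

028e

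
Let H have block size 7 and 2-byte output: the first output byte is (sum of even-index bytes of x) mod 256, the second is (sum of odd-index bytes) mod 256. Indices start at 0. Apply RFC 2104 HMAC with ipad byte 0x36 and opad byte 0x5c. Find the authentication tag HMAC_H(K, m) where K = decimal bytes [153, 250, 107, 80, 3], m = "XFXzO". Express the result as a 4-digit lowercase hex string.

1e45

Key decimal bytes [153, 250, 107, 80, 3] = 99 fa 6b 50 03 is 5 bytes ≤ B = 7; zero-pad to 7 bytes: K' = 99 fa 6b 50 03 00 00.
K' ⊕ ipad = af cc 5d 66 35 36 36.  K' ⊕ opad = c5 a6 37 0c 5f 5c 5c.
Inner input = (K'⊕ipad) ∥ m = af cc 5d 66 35 36 36 ∥ 58 46 58 7a 4f.
Inner hash: even-index sum = 567 mod 256 = 55; odd-index sum = 615 mod 256 = 103 → 37 67.
Outer input = (K'⊕opad) ∥ inner = c5 a6 37 0c 5f 5c 5c ∥ 37 67.
Outer hash (tag): even-index sum = 542 mod 256 = 30; odd-index sum = 325 mod 256 = 69 → 1e 45.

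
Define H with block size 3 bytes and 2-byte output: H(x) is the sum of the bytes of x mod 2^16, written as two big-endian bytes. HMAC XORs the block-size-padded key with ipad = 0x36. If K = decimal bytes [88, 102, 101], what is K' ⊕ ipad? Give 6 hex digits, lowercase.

Key decimal bytes [88, 102, 101] = 58 66 65 is exactly B = 3 bytes: K' = 58 66 65.
XOR each byte with 0x36: 58⊕36=6e, 66⊕36=50, 65⊕36=53.

6e5053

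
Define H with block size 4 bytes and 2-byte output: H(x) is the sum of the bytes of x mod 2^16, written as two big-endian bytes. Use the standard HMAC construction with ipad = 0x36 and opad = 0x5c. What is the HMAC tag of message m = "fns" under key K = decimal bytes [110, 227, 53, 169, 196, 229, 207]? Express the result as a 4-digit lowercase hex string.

Key decimal bytes [110, 227, 53, 169, 196, 229, 207] = 6e e3 35 a9 c4 e5 cf is 7 bytes > B = 4, so hash it first: H(key) = 04 a7, then zero-pad to 4 bytes: K' = 04 a7 00 00.
K' ⊕ ipad = 32 91 36 36.  K' ⊕ opad = 58 fb 5c 5c.
Inner input = (K'⊕ipad) ∥ m = 32 91 36 36 ∥ 66 6e 73.
Inner hash: sum = 50+145+54+54+102+110+115 = 630 → 02 76.
Outer input = (K'⊕opad) ∥ inner = 58 fb 5c 5c ∥ 02 76.
Outer hash (tag): sum = 88+251+92+92+2+118 = 643 → 02 83.

0283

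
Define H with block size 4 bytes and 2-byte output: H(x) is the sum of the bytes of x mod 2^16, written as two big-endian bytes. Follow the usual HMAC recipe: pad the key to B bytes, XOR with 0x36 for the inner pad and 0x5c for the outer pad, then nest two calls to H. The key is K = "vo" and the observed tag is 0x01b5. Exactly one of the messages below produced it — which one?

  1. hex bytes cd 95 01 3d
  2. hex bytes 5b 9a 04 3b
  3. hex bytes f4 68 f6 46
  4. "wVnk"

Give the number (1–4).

Key "vo" = 76 6f is 2 bytes ≤ B = 4; zero-pad to 4 bytes: K' = 76 6f 00 00.
K' ⊕ ipad = 40 59 36 36; K' ⊕ opad = 2a 33 5c 5c.
m1: inner = H(40 59 36 36 cd 95 01 3d) = 02 a5; tag = H(2a 33 5c 5c 02 a5) = 01bc
m2: inner = H(40 59 36 36 5b 9a 04 3b) = 02 39; tag = H(2a 33 5c 5c 02 39) = 0150
m3: inner = H(40 59 36 36 f4 68 f6 46) = 03 9d; tag = H(2a 33 5c 5c 03 9d) = 01b5 ← matches
m4: inner = H(40 59 36 36 77 56 6e 6b) = 02 ab; tag = H(2a 33 5c 5c 02 ab) = 01c2

3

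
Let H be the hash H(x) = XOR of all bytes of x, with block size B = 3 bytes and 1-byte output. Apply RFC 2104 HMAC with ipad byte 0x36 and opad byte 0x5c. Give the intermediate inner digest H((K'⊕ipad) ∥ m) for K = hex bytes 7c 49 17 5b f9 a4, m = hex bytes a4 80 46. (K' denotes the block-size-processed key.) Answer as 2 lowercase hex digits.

70

Key hex bytes 7c 49 17 5b f9 a4 is 6 bytes > B = 3, so hash it first: H(key) = 24, then zero-pad to 3 bytes: K' = 24 00 00.
K' ⊕ ipad = 12 36 36.
Inner input = 12 36 36 ∥ a4 80 46.
Inner hash: XOR 12⊕36⊕36⊕a4⊕80⊕46 = 70.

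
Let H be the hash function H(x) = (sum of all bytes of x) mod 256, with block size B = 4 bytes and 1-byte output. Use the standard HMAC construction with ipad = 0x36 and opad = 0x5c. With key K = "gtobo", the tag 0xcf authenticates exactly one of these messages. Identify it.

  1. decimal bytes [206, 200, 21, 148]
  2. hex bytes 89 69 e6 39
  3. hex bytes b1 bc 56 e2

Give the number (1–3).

Key "gtobo" = 67 74 6f 62 6f is 5 bytes > B = 4, so hash it first: H(key) = 1b, then zero-pad to 4 bytes: K' = 1b 00 00 00.
K' ⊕ ipad = 2d 36 36 36; K' ⊕ opad = 47 5c 5c 5c.
m1: inner = H(2d 36 36 36 ce c8 15 94) = 0e; tag = H(47 5c 5c 5c 0e) = 69
m2: inner = H(2d 36 36 36 89 69 e6 39) = e0; tag = H(47 5c 5c 5c e0) = 3b
m3: inner = H(2d 36 36 36 b1 bc 56 e2) = 74; tag = H(47 5c 5c 5c 74) = cf ← matches

3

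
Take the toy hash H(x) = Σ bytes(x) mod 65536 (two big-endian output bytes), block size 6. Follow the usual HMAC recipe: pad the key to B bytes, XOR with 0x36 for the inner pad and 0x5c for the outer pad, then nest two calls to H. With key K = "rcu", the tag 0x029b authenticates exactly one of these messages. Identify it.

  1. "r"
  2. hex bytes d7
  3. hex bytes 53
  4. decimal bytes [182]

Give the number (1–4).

1

Key "rcu" = 72 63 75 is 3 bytes ≤ B = 6; zero-pad to 6 bytes: K' = 72 63 75 00 00 00.
K' ⊕ ipad = 44 55 43 36 36 36; K' ⊕ opad = 2e 3f 29 5c 5c 5c.
m1: inner = H(44 55 43 36 36 36 72) = 01 f0; tag = H(2e 3f 29 5c 5c 5c 01 f0) = 029b ← matches
m2: inner = H(44 55 43 36 36 36 d7) = 02 55; tag = H(2e 3f 29 5c 5c 5c 02 55) = 0201
m3: inner = H(44 55 43 36 36 36 53) = 01 d1; tag = H(2e 3f 29 5c 5c 5c 01 d1) = 027c
m4: inner = H(44 55 43 36 36 36 b6) = 02 34; tag = H(2e 3f 29 5c 5c 5c 02 34) = 01e0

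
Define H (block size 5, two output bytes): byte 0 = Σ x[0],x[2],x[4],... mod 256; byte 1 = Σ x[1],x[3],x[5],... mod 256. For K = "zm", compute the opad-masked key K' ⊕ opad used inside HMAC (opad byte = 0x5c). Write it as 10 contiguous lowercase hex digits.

Key "zm" = 7a 6d is 2 bytes ≤ B = 5; zero-pad to 5 bytes: K' = 7a 6d 00 00 00.
XOR each byte with 0x5c: 7a⊕5c=26, 6d⊕5c=31, 00⊕5c=5c, 00⊕5c=5c, 00⊕5c=5c.

26315c5c5c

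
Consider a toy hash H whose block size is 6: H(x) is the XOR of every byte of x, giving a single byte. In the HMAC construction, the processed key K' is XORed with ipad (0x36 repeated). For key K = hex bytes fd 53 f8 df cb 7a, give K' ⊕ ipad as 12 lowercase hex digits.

Key hex bytes fd 53 f8 df cb 7a is exactly B = 6 bytes: K' = fd 53 f8 df cb 7a.
XOR each byte with 0x36: fd⊕36=cb, 53⊕36=65, f8⊕36=ce, df⊕36=e9, cb⊕36=fd, 7a⊕36=4c.

cb65cee9fd4c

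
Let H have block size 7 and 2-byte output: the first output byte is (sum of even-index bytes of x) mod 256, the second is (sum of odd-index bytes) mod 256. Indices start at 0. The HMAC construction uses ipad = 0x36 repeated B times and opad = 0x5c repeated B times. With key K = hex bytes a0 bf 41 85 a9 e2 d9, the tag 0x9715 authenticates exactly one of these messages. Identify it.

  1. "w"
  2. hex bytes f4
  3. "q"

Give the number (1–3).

2

Key hex bytes a0 bf 41 85 a9 e2 d9 is exactly B = 7 bytes: K' = a0 bf 41 85 a9 e2 d9.
K' ⊕ ipad = 96 89 77 b3 9f d4 ef; K' ⊕ opad = fc e3 1d d9 f5 be 85.
m1: inner = H(96 89 77 b3 9f d4 ef 77) = 9b 87; tag = H(fc e3 1d d9 f5 be 85 9b 87) = 1a15
m2: inner = H(96 89 77 b3 9f d4 ef f4) = 9b 04; tag = H(fc e3 1d d9 f5 be 85 9b 04) = 9715 ← matches
m3: inner = H(96 89 77 b3 9f d4 ef 71) = 9b 81; tag = H(fc e3 1d d9 f5 be 85 9b 81) = 1415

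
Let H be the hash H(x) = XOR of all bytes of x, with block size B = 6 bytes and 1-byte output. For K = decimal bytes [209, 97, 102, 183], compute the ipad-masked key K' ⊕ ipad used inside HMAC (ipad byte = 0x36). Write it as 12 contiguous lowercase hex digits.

Key decimal bytes [209, 97, 102, 183] = d1 61 66 b7 is 4 bytes ≤ B = 6; zero-pad to 6 bytes: K' = d1 61 66 b7 00 00.
XOR each byte with 0x36: d1⊕36=e7, 61⊕36=57, 66⊕36=50, b7⊕36=81, 00⊕36=36, 00⊕36=36.

e75750813636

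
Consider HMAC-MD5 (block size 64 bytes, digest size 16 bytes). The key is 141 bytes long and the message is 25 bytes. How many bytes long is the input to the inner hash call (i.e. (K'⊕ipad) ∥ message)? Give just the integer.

Key is 141 > 64 bytes, so it is hashed to 16 bytes then zero-padded to 64: |K'| = 64.
Inner input = (K'⊕ipad) ∥ m → 64 + 25 = 89 bytes.

89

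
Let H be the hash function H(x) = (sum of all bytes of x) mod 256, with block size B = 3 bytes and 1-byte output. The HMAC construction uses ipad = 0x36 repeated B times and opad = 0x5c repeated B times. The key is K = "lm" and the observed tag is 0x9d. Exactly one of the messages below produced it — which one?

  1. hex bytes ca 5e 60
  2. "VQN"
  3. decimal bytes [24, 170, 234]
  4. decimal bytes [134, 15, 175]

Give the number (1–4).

Key "lm" = 6c 6d is 2 bytes ≤ B = 3; zero-pad to 3 bytes: K' = 6c 6d 00.
K' ⊕ ipad = 5a 5b 36; K' ⊕ opad = 30 31 5c.
m1: inner = H(5a 5b 36 ca 5e 60) = 73; tag = H(30 31 5c 73) = 30
m2: inner = H(5a 5b 36 56 51 4e) = e0; tag = H(30 31 5c e0) = 9d ← matches
m3: inner = H(5a 5b 36 18 aa ea) = 97; tag = H(30 31 5c 97) = 54
m4: inner = H(5a 5b 36 86 0f af) = 2f; tag = H(30 31 5c 2f) = ec

2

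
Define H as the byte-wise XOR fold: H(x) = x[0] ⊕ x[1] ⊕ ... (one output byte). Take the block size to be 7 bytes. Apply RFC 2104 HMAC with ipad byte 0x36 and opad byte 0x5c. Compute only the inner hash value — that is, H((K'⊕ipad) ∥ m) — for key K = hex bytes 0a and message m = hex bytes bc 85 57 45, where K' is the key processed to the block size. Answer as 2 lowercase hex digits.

Key hex bytes 0a is 1 byte ≤ B = 7; zero-pad to 7 bytes: K' = 0a 00 00 00 00 00 00.
K' ⊕ ipad = 3c 36 36 36 36 36 36.
Inner input = 3c 36 36 36 36 36 36 ∥ bc 85 57 45.
Inner hash: XOR 3c⊕36⊕36⊕36⊕36⊕36⊕36⊕bc⊕85⊕57⊕45 = 17.

17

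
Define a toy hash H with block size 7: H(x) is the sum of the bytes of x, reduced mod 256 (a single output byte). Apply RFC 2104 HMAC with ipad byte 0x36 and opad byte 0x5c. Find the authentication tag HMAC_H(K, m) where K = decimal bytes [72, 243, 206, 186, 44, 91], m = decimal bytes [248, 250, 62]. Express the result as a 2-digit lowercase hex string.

Key decimal bytes [72, 243, 206, 186, 44, 91] = 48 f3 ce ba 2c 5b is 6 bytes ≤ B = 7; zero-pad to 7 bytes: K' = 48 f3 ce ba 2c 5b 00.
K' ⊕ ipad = 7e c5 f8 8c 1a 6d 36.  K' ⊕ opad = 14 af 92 e6 70 07 5c.
Inner input = (K'⊕ipad) ∥ m = 7e c5 f8 8c 1a 6d 36 ∥ f8 fa 3e.
Inner hash: sum = 126+197+248+140+26+109+54+248+250+62 = 1460; mod 256 = 180 → b4.
Outer input = (K'⊕opad) ∥ inner = 14 af 92 e6 70 07 5c ∥ b4.
Outer hash (tag): sum = 20+175+146+230+112+7+92+180 = 962; mod 256 = 194 → c2.

c2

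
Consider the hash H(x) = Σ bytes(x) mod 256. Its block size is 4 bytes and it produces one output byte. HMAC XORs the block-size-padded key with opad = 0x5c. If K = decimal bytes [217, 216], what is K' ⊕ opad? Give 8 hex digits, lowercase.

Key decimal bytes [217, 216] = d9 d8 is 2 bytes ≤ B = 4; zero-pad to 4 bytes: K' = d9 d8 00 00.
XOR each byte with 0x5c: d9⊕5c=85, d8⊕5c=84, 00⊕5c=5c, 00⊕5c=5c.

85845c5c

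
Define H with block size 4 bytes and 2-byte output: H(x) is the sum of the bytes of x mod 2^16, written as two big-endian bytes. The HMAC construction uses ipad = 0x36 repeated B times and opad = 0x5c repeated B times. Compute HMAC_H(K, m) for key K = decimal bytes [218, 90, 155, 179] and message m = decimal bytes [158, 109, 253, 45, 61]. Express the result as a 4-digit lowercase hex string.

Key decimal bytes [218, 90, 155, 179] = da 5a 9b b3 is exactly B = 4 bytes: K' = da 5a 9b b3.
K' ⊕ ipad = ec 6c ad 85.  K' ⊕ opad = 86 06 c7 ef.
Inner input = (K'⊕ipad) ∥ m = ec 6c ad 85 ∥ 9e 6d fd 2d 3d.
Inner hash: sum = 236+108+173+133+158+109+253+45+61 = 1276 → 04 fc.
Outer input = (K'⊕opad) ∥ inner = 86 06 c7 ef ∥ 04 fc.
Outer hash (tag): sum = 134+6+199+239+4+252 = 834 → 03 42.

0342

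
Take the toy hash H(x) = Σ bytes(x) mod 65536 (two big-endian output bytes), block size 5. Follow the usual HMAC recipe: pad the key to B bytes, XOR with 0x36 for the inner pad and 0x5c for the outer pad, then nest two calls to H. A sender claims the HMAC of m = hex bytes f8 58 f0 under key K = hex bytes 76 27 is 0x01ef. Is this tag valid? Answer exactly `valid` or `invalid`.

Key hex bytes 76 27 is 2 bytes ≤ B = 5; zero-pad to 5 bytes: K' = 76 27 00 00 00.
K' ⊕ ipad = 40 11 36 36 36; K' ⊕ opad = 2a 7b 5c 5c 5c.
Inner hash: sum = 64+17+54+54+54+248+88+240 = 819 → 03 33.
Outer hash (recomputed tag): sum = 42+123+92+92+92+3+51 = 495 → 01 ef.
Recomputed tag = 01ef; claimed = 01ef → match.

valid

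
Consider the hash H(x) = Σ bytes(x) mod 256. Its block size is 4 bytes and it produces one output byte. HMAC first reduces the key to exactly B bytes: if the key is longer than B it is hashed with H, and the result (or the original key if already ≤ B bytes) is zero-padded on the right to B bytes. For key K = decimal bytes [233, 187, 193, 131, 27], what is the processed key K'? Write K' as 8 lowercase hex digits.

|K| = 5 > B = 4, so first hash the key.
H(K): sum = 233+187+193+131+27 = 771; mod 256 = 3 → 03.
Zero-pad H(K) = 03 to 4 bytes: K' = 03 00 00 00.

03000000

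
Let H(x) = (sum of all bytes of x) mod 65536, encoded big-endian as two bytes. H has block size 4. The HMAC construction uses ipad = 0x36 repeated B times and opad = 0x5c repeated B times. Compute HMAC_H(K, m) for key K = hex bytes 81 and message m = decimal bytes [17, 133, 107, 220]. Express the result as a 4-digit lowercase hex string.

Key hex bytes 81 is 1 byte ≤ B = 4; zero-pad to 4 bytes: K' = 81 00 00 00.
K' ⊕ ipad = b7 36 36 36.  K' ⊕ opad = dd 5c 5c 5c.
Inner input = (K'⊕ipad) ∥ m = b7 36 36 36 ∥ 11 85 6b dc.
Inner hash: sum = 183+54+54+54+17+133+107+220 = 822 → 03 36.
Outer input = (K'⊕opad) ∥ inner = dd 5c 5c 5c ∥ 03 36.
Outer hash (tag): sum = 221+92+92+92+3+54 = 554 → 02 2a.

022a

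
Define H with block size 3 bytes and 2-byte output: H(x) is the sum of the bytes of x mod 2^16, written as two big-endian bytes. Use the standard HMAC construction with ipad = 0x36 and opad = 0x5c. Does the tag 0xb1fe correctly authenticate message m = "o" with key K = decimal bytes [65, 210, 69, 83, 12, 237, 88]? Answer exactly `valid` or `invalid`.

Key decimal bytes [65, 210, 69, 83, 12, 237, 88] = 41 d2 45 53 0c ed 58 is 7 bytes > B = 3, so hash it first: H(key) = 02 fc, then zero-pad to 3 bytes: K' = 02 fc 00.
K' ⊕ ipad = 34 ca 36; K' ⊕ opad = 5e a0 5c.
Inner hash: sum = 52+202+54+111 = 419 → 01 a3.
Outer hash (recomputed tag): sum = 94+160+92+1+163 = 510 → 01 fe.
Recomputed tag = 01fe; claimed = b1fe → mismatch.

invalid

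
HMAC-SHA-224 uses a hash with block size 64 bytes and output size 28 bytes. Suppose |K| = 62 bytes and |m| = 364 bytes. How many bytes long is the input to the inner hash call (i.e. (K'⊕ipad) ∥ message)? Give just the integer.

Key is 62 ≤ 64 bytes, zero-padded: |K'| = 64.
Inner input = (K'⊕ipad) ∥ m → 64 + 364 = 428 bytes.

428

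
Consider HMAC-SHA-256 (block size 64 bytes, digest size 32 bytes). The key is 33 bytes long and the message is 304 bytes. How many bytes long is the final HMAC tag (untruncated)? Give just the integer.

The tag is one SHA-256 digest: 32 bytes.

32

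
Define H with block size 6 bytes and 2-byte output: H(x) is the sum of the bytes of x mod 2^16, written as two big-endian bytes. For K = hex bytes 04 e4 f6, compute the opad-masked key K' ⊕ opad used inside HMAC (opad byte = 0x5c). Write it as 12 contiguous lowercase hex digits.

Key hex bytes 04 e4 f6 is 3 bytes ≤ B = 6; zero-pad to 6 bytes: K' = 04 e4 f6 00 00 00.
XOR each byte with 0x5c: 04⊕5c=58, e4⊕5c=b8, f6⊕5c=aa, 00⊕5c=5c, 00⊕5c=5c, 00⊕5c=5c.

58b8aa5c5c5c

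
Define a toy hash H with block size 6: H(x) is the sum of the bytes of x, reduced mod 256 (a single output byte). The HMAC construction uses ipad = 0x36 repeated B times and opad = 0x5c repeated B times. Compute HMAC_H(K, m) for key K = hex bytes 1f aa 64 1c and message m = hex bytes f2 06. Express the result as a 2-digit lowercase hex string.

Key hex bytes 1f aa 64 1c is 4 bytes ≤ B = 6; zero-pad to 6 bytes: K' = 1f aa 64 1c 00 00.
K' ⊕ ipad = 29 9c 52 2a 36 36.  K' ⊕ opad = 43 f6 38 40 5c 5c.
Inner input = (K'⊕ipad) ∥ m = 29 9c 52 2a 36 36 ∥ f2 06.
Inner hash: sum = 41+156+82+42+54+54+242+6 = 677; mod 256 = 165 → a5.
Outer input = (K'⊕opad) ∥ inner = 43 f6 38 40 5c 5c ∥ a5.
Outer hash (tag): sum = 67+246+56+64+92+92+165 = 782; mod 256 = 14 → 0e.

0e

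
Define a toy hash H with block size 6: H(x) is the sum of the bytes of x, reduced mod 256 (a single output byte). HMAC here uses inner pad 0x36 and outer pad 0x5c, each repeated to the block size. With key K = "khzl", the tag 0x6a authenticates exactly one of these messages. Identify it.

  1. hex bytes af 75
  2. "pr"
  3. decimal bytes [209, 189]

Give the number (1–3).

1

Key "khzl" = 6b 68 7a 6c is 4 bytes ≤ B = 6; zero-pad to 6 bytes: K' = 6b 68 7a 6c 00 00.
K' ⊕ ipad = 5d 5e 4c 5a 36 36; K' ⊕ opad = 37 34 26 30 5c 5c.
m1: inner = H(5d 5e 4c 5a 36 36 af 75) = f1; tag = H(37 34 26 30 5c 5c f1) = 6a ← matches
m2: inner = H(5d 5e 4c 5a 36 36 70 72) = af; tag = H(37 34 26 30 5c 5c af) = 28
m3: inner = H(5d 5e 4c 5a 36 36 d1 bd) = 5b; tag = H(37 34 26 30 5c 5c 5b) = d4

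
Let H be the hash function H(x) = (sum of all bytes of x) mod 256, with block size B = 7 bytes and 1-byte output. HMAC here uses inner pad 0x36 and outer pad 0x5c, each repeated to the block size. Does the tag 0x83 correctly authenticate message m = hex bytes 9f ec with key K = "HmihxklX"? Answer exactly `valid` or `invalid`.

Key "HmihxklX" = 48 6d 69 68 78 6b 6c 58 is 8 bytes > B = 7, so hash it first: H(key) = 2d, then zero-pad to 7 bytes: K' = 2d 00 00 00 00 00 00.
K' ⊕ ipad = 1b 36 36 36 36 36 36; K' ⊕ opad = 71 5c 5c 5c 5c 5c 5c.
Inner hash: sum = 27+54+54+54+54+54+54+159+236 = 746; mod 256 = 234 → ea.
Outer hash (recomputed tag): sum = 113+92+92+92+92+92+92+234 = 899; mod 256 = 131 → 83.
Recomputed tag = 83; claimed = 83 → match.

valid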